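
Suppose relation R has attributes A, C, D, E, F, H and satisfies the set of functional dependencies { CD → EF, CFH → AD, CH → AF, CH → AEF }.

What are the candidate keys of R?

CH

Attributes C, H never appear on any right-hand side, so every candidate key must contain {C, H}.
{C, H}⁺ = {A, C, D, E, F, H}, which is all of the schema, so {C, H} is the only candidate key.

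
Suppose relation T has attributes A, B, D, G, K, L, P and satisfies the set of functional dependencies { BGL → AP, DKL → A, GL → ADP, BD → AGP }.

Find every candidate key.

Attributes B, K, L never appear on any right-hand side, so every candidate key must contain {B, K, L}.
{B, K, L}⁺ = {B, K, L}, which is not all of the schema, so we must add further attributes.
{B, D, K, L}⁺: DKL→A adds A; BD→AGP adds G, P → {A, B, D, G, K, L, P}. Minimal: {D, K, L}⁺ = {A, D, K, L}; {B, K, L}⁺ = {B, K, L}; {B, D, L}⁺ = {A, B, D, G, L, P}; … — none reach the full schema.
{B, G, K, L}⁺: BGL→AP adds A, P; GL→ADP adds D → {A, B, D, G, K, L, P}. Minimal: {G, K, L}⁺ = {A, D, G, K, L, P}; {B, K, L}⁺ = {B, K, L}; {B, G, L}⁺ = {A, B, D, G, L, P}; … — none reach the full schema.

BDKL, BGKL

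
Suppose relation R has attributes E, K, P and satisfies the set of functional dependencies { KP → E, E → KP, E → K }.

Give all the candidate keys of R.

{E}⁺: E→KP adds K, P → {E, K, P}.
{K, P}⁺: KP→E adds E → {E, K, P}.

{E}, {K, P}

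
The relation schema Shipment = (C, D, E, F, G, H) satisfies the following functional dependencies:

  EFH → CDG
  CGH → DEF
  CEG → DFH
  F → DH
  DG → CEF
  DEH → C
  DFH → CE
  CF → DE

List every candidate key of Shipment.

{F}⁺: F→DH adds D, H; DFH→CE adds C, E; EFH→CDG adds G → {C, D, E, F, G, H}.
{D, G}⁺: DG→CEF adds C, E, F; CEG→DFH adds H → {C, D, E, F, G, H}. Minimal: {G}⁺ = {G}; {D}⁺ = {D} — none reach the full schema.
{C, E, G}⁺: CEG→DFH adds D, F, H → {C, D, E, F, G, H}. Minimal: {E, G}⁺ = {E, G}; {C, G}⁺ = {C, G}; {C, E}⁺ = {C, E} — none reach the full schema.
{C, G, H}⁺: CGH→DEF adds D, E, F → {C, D, E, F, G, H}. Minimal: {G, H}⁺ = {G, H}; {C, H}⁺ = {C, H}; {C, G}⁺ = {C, G} — none reach the full schema.

{F}; {D, G}; {C, E, G}; {C, G, H}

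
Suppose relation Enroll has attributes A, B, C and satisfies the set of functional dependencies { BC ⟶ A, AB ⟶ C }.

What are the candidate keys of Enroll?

{A, B}, {B, C}

Attribute B never appears on the right-hand side of any dependency, so B must belong to every candidate key.
{B}⁺ = {B}, which is not all of the schema, so we must add further attributes.
{A, B}⁺: AB→C adds C → {A, B, C}. Minimal: {B}⁺ = {B}; {A}⁺ = {A} — none reach the full schema.
{B, C}⁺: BC→A adds A → {A, B, C}. Minimal: {C}⁺ = {C}; {B}⁺ = {B} — none reach the full schema.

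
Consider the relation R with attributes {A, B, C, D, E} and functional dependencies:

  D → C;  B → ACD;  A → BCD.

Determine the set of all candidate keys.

Attribute E never appears on the right-hand side of any dependency, so E must belong to every candidate key.
{E}⁺ = {E}, which is not all of the schema, so we must add further attributes.
{A, E}⁺: A→BCD adds B, C, D → {A, B, C, D, E}. Minimal: {E}⁺ = {E}; {A}⁺ = {A, B, C, D} — none reach the full schema.
{B, E}⁺: B→ACD adds A, C, D → {A, B, C, D, E}. Minimal: {E}⁺ = {E}; {B}⁺ = {A, B, C, D} — none reach the full schema.

{A, E}; {B, E}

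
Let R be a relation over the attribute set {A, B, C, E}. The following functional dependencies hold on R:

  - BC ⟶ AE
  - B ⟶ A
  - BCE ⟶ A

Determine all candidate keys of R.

Attributes B, C never appear on any right-hand side, so every candidate key must contain {B, C}.
{B, C}⁺ = {A, B, C, E}, which is all of the schema, so {B, C} is the only candidate key.

BC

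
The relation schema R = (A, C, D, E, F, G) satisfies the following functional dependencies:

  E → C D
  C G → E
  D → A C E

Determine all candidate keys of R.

Attributes F, G never appear on any right-hand side, so every candidate key must contain {F, G}.
{F, G}⁺ = {F, G}, which is not all of the schema, so we must add further attributes.
{C, F, G}⁺: CG→E adds E; E→CD adds D; D→ACE adds A → {A, C, D, E, F, G}. Minimal: {F, G}⁺ = {F, G}; {C, G}⁺ = {A, C, D, E, G}; {C, F}⁺ = {C, F} — none reach the full schema.
{D, F, G}⁺: D→ACE adds A, C, E → {A, C, D, E, F, G}. Minimal: {F, G}⁺ = {F, G}; {D, G}⁺ = {A, C, D, E, G}; {D, F}⁺ = {A, C, D, E, F} — none reach the full schema.
{E, F, G}⁺: E→CD adds C, D; D→ACE adds A → {A, C, D, E, F, G}. Minimal: {F, G}⁺ = {F, G}; {E, G}⁺ = {A, C, D, E, G}; {E, F}⁺ = {A, C, D, E, F} — none reach the full schema.

{C, F, G}; {D, F, G}; {E, F, G}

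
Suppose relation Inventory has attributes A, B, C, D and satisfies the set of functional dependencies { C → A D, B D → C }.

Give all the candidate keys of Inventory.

Attribute B never appears on the right-hand side of any dependency, so B must belong to every candidate key.
{B}⁺ = {B}, which is not all of the schema, so we must add further attributes.
{B, C}⁺: C→AD adds A, D → {A, B, C, D}. Minimal: {C}⁺ = {A, C, D}; {B}⁺ = {B} — none reach the full schema.
{B, D}⁺: BD→C adds C; C→AD adds A → {A, B, C, D}. Minimal: {D}⁺ = {D}; {B}⁺ = {B} — none reach the full schema.

{B, C}; {B, D}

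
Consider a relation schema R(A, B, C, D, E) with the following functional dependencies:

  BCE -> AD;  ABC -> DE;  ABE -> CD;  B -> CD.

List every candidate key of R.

Attribute B never appears on the right-hand side of any dependency, so B must belong to every candidate key.
{B}⁺ = {B, C, D}, which is not all of the schema, so we must add further attributes.
{A, B}⁺: B→CD adds C, D; ABC→DE adds E → {A, B, C, D, E}. Minimal: {B}⁺ = {B, C, D}; {A}⁺ = {A} — none reach the full schema.
{B, E}⁺: B→CD adds C, D; BCE→AD adds A → {A, B, C, D, E}. Minimal: {E}⁺ = {E}; {B}⁺ = {B, C, D} — none reach the full schema.
Any other superkey contains one of these as a subset, so there are no further candidate keys.

{A, B}; {B, E}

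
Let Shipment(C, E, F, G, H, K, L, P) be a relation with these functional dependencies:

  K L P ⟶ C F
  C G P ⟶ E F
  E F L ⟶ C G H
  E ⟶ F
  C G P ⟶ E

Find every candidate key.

(E, K, L, P), (G, K, L, P)

Attributes K, L, P never appear on any right-hand side, so every candidate key must contain {K, L, P}.
{K, L, P}⁺ = {C, F, K, L, P}, which is not all of the schema, so we must add further attributes.
{E, K, L, P}⁺: KLP→CF adds C, F; EFL→CGH adds G, H → {C, E, F, G, H, K, L, P}. Minimal: {K, L, P}⁺ = {C, F, K, L, P}; {E, L, P}⁺ = {C, E, F, G, H, L, P}; {E, K, P}⁺ = {E, F, K, P}; … — none reach the full schema.
{G, K, L, P}⁺: KLP→CF adds C, F; CGP→EF adds E; EFL→CGH adds H → {C, E, F, G, H, K, L, P}. Minimal: {K, L, P}⁺ = {C, F, K, L, P}; {G, L, P}⁺ = {G, L, P}; {G, K, P}⁺ = {G, K, P}; … — none reach the full schema.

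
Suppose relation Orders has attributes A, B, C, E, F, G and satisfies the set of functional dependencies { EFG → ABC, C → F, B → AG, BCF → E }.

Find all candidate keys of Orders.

BC, BEF, CEG, EFG

{B, C}⁺: C→F adds F; B→AG adds A, G; BCF→E adds E → {A, B, C, E, F, G}.
{B, E, F}⁺: B→AG adds A, G; EFG→ABC adds C → {A, B, C, E, F, G}.
{C, E, G}⁺: C→F adds F; EFG→ABC adds A, B → {A, B, C, E, F, G}.
{E, F, G}⁺: EFG→ABC adds A, B, C → {A, B, C, E, F, G}.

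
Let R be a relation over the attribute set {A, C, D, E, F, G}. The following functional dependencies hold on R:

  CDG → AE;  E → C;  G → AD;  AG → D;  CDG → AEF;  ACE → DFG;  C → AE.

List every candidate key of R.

{C}⁺: C→AE adds A, E; ACE→DFG adds D, F, G → {A, C, D, E, F, G}.
{E}⁺: E→C adds C; C→AE adds A; ACE→DFG adds D, F, G → {A, C, D, E, F, G}.
Any other superkey contains one of these as a subset, so there are no further candidate keys.

C; E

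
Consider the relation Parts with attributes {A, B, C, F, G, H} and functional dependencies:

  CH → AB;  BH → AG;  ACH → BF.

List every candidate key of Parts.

{C, H}

Attributes C, H never appear on any right-hand side, so every candidate key must contain {C, H}.
{C, H}⁺ = {A, B, C, F, G, H}, which is all of the schema, so {C, H} is the only candidate key.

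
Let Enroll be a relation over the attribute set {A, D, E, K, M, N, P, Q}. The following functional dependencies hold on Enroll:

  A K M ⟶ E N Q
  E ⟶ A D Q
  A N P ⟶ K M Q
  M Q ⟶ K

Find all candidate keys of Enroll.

{A, N, P}, {E, M, P}, {E, N, P}, {A, K, M, P}, {A, M, P, Q}

Attribute P never appears on the right-hand side of any dependency, so P must belong to every candidate key.
{P}⁺ = {P}, which is not all of the schema, so we must add further attributes.
{A, N, P}⁺: ANP→KMQ adds K, M, Q; AKM→ENQ adds E; E→ADQ adds D → {A, D, E, K, M, N, P, Q}. Minimal: {N, P}⁺ = {N, P}; {A, P}⁺ = {A, P}; {A, N}⁺ = {A, N} — none reach the full schema.
{E, M, P}⁺: E→ADQ adds A, D, Q; MQ→K adds K; AKM→ENQ adds N → {A, D, E, K, M, N, P, Q}. Minimal: {M, P}⁺ = {M, P}; {E, P}⁺ = {A, D, E, P, Q}; {E, M}⁺ = {A, D, E, K, M, N, Q} — none reach the full schema.
{E, N, P}⁺: E→ADQ adds A, D, Q; ANP→KMQ adds K, M → {A, D, E, K, M, N, P, Q}. Minimal: {N, P}⁺ = {N, P}; {E, P}⁺ = {A, D, E, P, Q}; {E, N}⁺ = {A, D, E, N, Q} — none reach the full schema.
{A, K, M, P}⁺: AKM→ENQ adds E, N, Q; E→ADQ adds D → {A, D, E, K, M, N, P, Q}. Minimal: {K, M, P}⁺ = {K, M, P}; {A, M, P}⁺ = {A, M, P}; {A, K, P}⁺ = {A, K, P}; … — none reach the full schema.
{A, M, P, Q}⁺: MQ→K adds K; AKM→ENQ adds E, N; E→ADQ adds D → {A, D, E, K, M, N, P, Q}. Minimal: {M, P, Q}⁺ = {K, M, P, Q}; {A, P, Q}⁺ = {A, P, Q}; {A, M, Q}⁺ = {A, D, E, K, M, N, Q}; … — none reach the full schema.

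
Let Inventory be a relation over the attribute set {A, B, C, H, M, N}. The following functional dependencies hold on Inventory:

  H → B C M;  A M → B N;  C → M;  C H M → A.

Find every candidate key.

H

Attribute H never appears on the right-hand side of any dependency, so H must belong to every candidate key.
{H}⁺ = {A, B, C, H, M, N}, which is all of the schema, so {H} is the only candidate key.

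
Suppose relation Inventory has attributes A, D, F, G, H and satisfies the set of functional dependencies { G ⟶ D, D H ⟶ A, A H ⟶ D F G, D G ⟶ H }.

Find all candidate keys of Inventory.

(G); (A, H); (D, H)

{G}⁺: G→D adds D; DG→H adds H; DH→A adds A; AH→DFG adds F → {A, D, F, G, H}.
{A, H}⁺: AH→DFG adds D, F, G → {A, D, F, G, H}. Minimal: {H}⁺ = {H}; {A}⁺ = {A} — none reach the full schema.
{D, H}⁺: DH→A adds A; AH→DFG adds F, G → {A, D, F, G, H}. Minimal: {H}⁺ = {H}; {D}⁺ = {D} — none reach the full schema.
Any other superkey contains one of these as a subset, so there are no further candidate keys.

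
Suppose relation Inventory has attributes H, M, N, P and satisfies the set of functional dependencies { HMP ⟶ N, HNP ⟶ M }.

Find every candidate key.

(H, M, P), (H, N, P)

Attributes H, P never appear on any right-hand side, so every candidate key must contain {H, P}.
{H, P}⁺ = {H, P}, which is not all of the schema, so we must add further attributes.
{H, M, P}⁺: HMP→N adds N → {H, M, N, P}.
{H, N, P}⁺: HNP→M adds M → {H, M, N, P}.
Any other superkey contains one of these as a subset, so there are no further candidate keys.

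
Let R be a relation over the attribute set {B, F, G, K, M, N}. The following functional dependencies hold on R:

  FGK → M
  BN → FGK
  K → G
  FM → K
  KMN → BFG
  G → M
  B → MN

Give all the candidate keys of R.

{B}; {K, N}; {F, G, N}; {F, M, N}

{B}⁺: B→MN adds M, N; BN→FGK adds F, G, K → {B, F, G, K, M, N}.
{K, N}⁺: K→G adds G; G→M adds M; KMN→BFG adds B, F → {B, F, G, K, M, N}.
{F, G, N}⁺: G→M adds M; FM→K adds K; KMN→BFG adds B → {B, F, G, K, M, N}.
{F, M, N}⁺: FM→K adds K; KMN→BFG adds B, G → {B, F, G, K, M, N}.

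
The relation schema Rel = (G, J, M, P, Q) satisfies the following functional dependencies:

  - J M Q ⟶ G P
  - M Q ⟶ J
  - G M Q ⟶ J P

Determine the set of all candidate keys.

(M, Q)

Attributes M, Q never appear on any right-hand side, so every candidate key must contain {M, Q}.
{M, Q}⁺ = {G, J, M, P, Q}, which is all of the schema, so {M, Q} is the only candidate key.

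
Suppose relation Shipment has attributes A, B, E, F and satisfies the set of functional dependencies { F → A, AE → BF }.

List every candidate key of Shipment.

{A, E}, {E, F}

{A, E}⁺: AE→BF adds B, F → {A, B, E, F}. Minimal: {E}⁺ = {E}; {A}⁺ = {A} — none reach the full schema.
{E, F}⁺: F→A adds A; AE→BF adds B → {A, B, E, F}. Minimal: {F}⁺ = {A, F}; {E}⁺ = {E} — none reach the full schema.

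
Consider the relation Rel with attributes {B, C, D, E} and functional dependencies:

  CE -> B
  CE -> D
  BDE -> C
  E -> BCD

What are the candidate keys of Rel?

{E}

{E}⁺: E→BCD adds B, C, D → {B, C, D, E}.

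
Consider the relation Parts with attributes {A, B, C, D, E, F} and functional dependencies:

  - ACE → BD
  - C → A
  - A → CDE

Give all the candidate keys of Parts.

AF, CF

Attribute F never appears on the right-hand side of any dependency, so F must belong to every candidate key.
{F}⁺ = {F}, which is not all of the schema, so we must add further attributes.
{A, F}⁺: A→CDE adds C, D, E; ACE→BD adds B → {A, B, C, D, E, F}.
{C, F}⁺: C→A adds A; A→CDE adds D, E; ACE→BD adds B → {A, B, C, D, E, F}.
Any other superkey contains one of these as a subset, so there are no further candidate keys.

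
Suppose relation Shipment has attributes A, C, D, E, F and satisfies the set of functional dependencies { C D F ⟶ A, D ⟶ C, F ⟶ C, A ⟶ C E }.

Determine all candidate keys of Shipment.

{D, F}

Attributes D, F never appear on any right-hand side, so every candidate key must contain {D, F}.
{D, F}⁺ = {A, C, D, E, F}, which is all of the schema, so {D, F} is the only candidate key.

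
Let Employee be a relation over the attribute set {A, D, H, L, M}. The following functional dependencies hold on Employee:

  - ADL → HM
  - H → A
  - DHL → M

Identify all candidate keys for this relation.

{A, D, L}, {D, H, L}

Attributes D, L never appear on any right-hand side, so every candidate key must contain {D, L}.
{D, L}⁺ = {D, L}, which is not all of the schema, so we must add further attributes.
{A, D, L}⁺: ADL→HM adds H, M → {A, D, H, L, M}. Minimal: {D, L}⁺ = {D, L}; {A, L}⁺ = {A, L}; {A, D}⁺ = {A, D} — none reach the full schema.
{D, H, L}⁺: H→A adds A; DHL→M adds M → {A, D, H, L, M}. Minimal: {H, L}⁺ = {A, H, L}; {D, L}⁺ = {D, L}; {D, H}⁺ = {A, D, H} — none reach the full schema.
Any other superkey contains one of these as a subset, so there are no further candidate keys.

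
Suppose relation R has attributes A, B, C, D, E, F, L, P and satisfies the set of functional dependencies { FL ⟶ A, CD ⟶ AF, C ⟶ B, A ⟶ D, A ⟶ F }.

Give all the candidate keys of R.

ACELP, CDELP, CEFLP

{A, C, E, L, P}⁺: C→B adds B; A→D adds D; A→F adds F → {A, B, C, D, E, F, L, P}. Minimal: {C, E, L, P}⁺ = {B, C, E, L, P}; {A, E, L, P}⁺ = {A, D, E, F, L, P}; {A, C, L, P}⁺ = {A, B, C, D, F, L, P}; … — none reach the full schema.
{C, D, E, L, P}⁺: CD→AF adds A, F; C→B adds B → {A, B, C, D, E, F, L, P}. Minimal: {D, E, L, P}⁺ = {D, E, L, P}; {C, E, L, P}⁺ = {B, C, E, L, P}; {C, D, L, P}⁺ = {A, B, C, D, F, L, P}; … — none reach the full schema.
{C, E, F, L, P}⁺: FL→A adds A; C→B adds B; A→D adds D → {A, B, C, D, E, F, L, P}. Minimal: {E, F, L, P}⁺ = {A, D, E, F, L, P}; {C, F, L, P}⁺ = {A, B, C, D, F, L, P}; {C, E, L, P}⁺ = {B, C, E, L, P}; … — none reach the full schema.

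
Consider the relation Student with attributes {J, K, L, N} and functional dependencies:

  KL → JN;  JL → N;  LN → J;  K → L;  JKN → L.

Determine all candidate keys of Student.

{K}⁺: K→L adds L; KL→JN adds J, N → {J, K, L, N}.
No other minimal superkey exists.

{K}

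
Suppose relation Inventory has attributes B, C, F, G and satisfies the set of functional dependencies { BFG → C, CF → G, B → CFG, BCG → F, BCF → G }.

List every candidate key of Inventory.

{B}⁺: B→CFG adds C, F, G → {B, C, F, G}.
No other minimal superkey exists.

B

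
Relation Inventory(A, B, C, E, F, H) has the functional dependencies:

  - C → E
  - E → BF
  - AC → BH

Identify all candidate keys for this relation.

Attributes A, C never appear on any right-hand side, so every candidate key must contain {A, C}.
{A, C}⁺ = {A, B, C, E, F, H}, which is all of the schema, so {A, C} is the only candidate key.

{A, C}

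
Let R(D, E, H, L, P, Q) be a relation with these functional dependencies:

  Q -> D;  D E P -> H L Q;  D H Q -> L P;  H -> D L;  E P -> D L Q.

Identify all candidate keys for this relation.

{E, P}⁺: EP→DLQ adds D, L, Q; DEP→HLQ adds H → {D, E, H, L, P, Q}. Minimal: {P}⁺ = {P}; {E}⁺ = {E} — none reach the full schema.
{E, H, Q}⁺: Q→D adds D; DHQ→LP adds L, P → {D, E, H, L, P, Q}. Minimal: {H, Q}⁺ = {D, H, L, P, Q}; {E, Q}⁺ = {D, E, Q}; {E, H}⁺ = {D, E, H, L} — none reach the full schema.

EP, EHQ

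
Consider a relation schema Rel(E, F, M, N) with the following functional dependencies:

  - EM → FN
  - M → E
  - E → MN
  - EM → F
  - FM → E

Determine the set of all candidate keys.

{E}; {M}

{E}⁺: E→MN adds M, N; EM→F adds F → {E, F, M, N}.
{M}⁺: M→E adds E; E→MN adds N; EM→F adds F → {E, F, M, N}.
Any other superkey contains one of these as a subset, so there are no further candidate keys.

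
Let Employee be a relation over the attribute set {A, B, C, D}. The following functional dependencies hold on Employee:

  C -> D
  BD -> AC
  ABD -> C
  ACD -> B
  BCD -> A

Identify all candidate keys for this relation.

{A, C}, {B, C}, {B, D}

{A, C}⁺: C→D adds D; ACD→B adds B → {A, B, C, D}. Minimal: {C}⁺ = {C, D}; {A}⁺ = {A} — none reach the full schema.
{B, C}⁺: C→D adds D; BD→AC adds A → {A, B, C, D}. Minimal: {C}⁺ = {C, D}; {B}⁺ = {B} — none reach the full schema.
{B, D}⁺: BD→AC adds A, C → {A, B, C, D}. Minimal: {D}⁺ = {D}; {B}⁺ = {B} — none reach the full schema.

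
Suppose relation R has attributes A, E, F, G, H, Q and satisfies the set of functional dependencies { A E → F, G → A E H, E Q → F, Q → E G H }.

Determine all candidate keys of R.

Attribute Q never appears on the right-hand side of any dependency, so Q must belong to every candidate key.
{Q}⁺ = {A, E, F, G, H, Q}, which is all of the schema, so {Q} is the only candidate key.

{Q}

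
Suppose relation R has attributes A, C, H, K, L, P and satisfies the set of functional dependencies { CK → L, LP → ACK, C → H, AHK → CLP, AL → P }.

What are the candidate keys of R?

{A, L}⁺: AL→P adds P; LP→ACK adds C, K; C→H adds H → {A, C, H, K, L, P}.
{L, P}⁺: LP→ACK adds A, C, K; C→H adds H → {A, C, H, K, L, P}.
{A, C, K}⁺: CK→L adds L; C→H adds H; AHK→CLP adds P → {A, C, H, K, L, P}.
{A, H, K}⁺: AHK→CLP adds C, L, P → {A, C, H, K, L, P}.
{C, K, P}⁺: CK→L adds L; LP→ACK adds A; C→H adds H → {A, C, H, K, L, P}.

{A, L}, {L, P}, {A, C, K}, {A, H, K}, {C, K, P}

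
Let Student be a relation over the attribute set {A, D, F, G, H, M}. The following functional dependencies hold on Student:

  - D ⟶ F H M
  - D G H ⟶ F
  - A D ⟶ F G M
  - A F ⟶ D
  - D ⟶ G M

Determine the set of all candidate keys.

Attribute A never appears on the right-hand side of any dependency, so A must belong to every candidate key.
{A}⁺ = {A}, which is not all of the schema, so we must add further attributes.
{A, D}⁺: D→FHM adds F, H, M; AD→FGM adds G → {A, D, F, G, H, M}. Minimal: {D}⁺ = {D, F, G, H, M}; {A}⁺ = {A} — none reach the full schema.
{A, F}⁺: AF→D adds D; D→GM adds G, M; D→FHM adds H → {A, D, F, G, H, M}. Minimal: {F}⁺ = {F}; {A}⁺ = {A} — none reach the full schema.
Any other superkey contains one of these as a subset, so there are no further candidate keys.

(A, D); (A, F)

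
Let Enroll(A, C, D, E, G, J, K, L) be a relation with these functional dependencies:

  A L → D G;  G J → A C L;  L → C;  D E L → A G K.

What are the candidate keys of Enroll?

Attributes E, J never appear on any right-hand side, so every candidate key must contain {E, J}.
{E, J}⁺ = {E, J}, which is not all of the schema, so we must add further attributes.
{E, G, J}⁺: GJ→ACL adds A, C, L; AL→DG adds D; DEL→AGK adds K → {A, C, D, E, G, J, K, L}. Minimal: {G, J}⁺ = {A, C, D, G, J, L}; {E, J}⁺ = {E, J}; {E, G}⁺ = {E, G} — none reach the full schema.
{A, E, J, L}⁺: AL→DG adds D, G; GJ→ACL adds C; DEL→AGK adds K → {A, C, D, E, G, J, K, L}. Minimal: {E, J, L}⁺ = {C, E, J, L}; {A, J, L}⁺ = {A, C, D, G, J, L}; {A, E, L}⁺ = {A, C, D, E, G, K, L}; … — none reach the full schema.
{D, E, J, L}⁺: L→C adds C; DEL→AGK adds A, G, K → {A, C, D, E, G, J, K, L}. Minimal: {E, J, L}⁺ = {C, E, J, L}; {D, J, L}⁺ = {C, D, J, L}; {D, E, L}⁺ = {A, C, D, E, G, K, L}; … — none reach the full schema.

{E, G, J}, {A, E, J, L}, {D, E, J, L}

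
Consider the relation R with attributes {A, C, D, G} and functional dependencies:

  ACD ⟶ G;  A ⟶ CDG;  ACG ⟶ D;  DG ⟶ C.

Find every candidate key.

{A}

{A}⁺: A→CDG adds C, D, G → {A, C, D, G}.
No other minimal superkey exists.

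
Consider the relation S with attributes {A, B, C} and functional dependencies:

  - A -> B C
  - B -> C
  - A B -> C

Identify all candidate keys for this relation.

Attribute A never appears on the right-hand side of any dependency, so A must belong to every candidate key.
{A}⁺ = {A, B, C}, which is all of the schema, so {A} is the only candidate key.

A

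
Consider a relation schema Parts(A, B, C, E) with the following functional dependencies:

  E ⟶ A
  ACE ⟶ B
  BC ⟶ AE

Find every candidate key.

(B, C), (C, E)

Attribute C never appears on the right-hand side of any dependency, so C must belong to every candidate key.
{C}⁺ = {C}, which is not all of the schema, so we must add further attributes.
{B, C}⁺: BC→AE adds A, E → {A, B, C, E}.
{C, E}⁺: E→A adds A; ACE→B adds B → {A, B, C, E}.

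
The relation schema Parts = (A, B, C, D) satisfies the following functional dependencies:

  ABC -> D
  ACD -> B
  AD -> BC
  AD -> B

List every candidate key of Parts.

{A, D}⁺: AD→BC adds B, C → {A, B, C, D}. Minimal: {D}⁺ = {D}; {A}⁺ = {A} — none reach the full schema.
{A, B, C}⁺: ABC→D adds D → {A, B, C, D}. Minimal: {B, C}⁺ = {B, C}; {A, C}⁺ = {A, C}; {A, B}⁺ = {A, B} — none reach the full schema.
Any other superkey contains one of these as a subset, so there are no further candidate keys.

{A, D}, {A, B, C}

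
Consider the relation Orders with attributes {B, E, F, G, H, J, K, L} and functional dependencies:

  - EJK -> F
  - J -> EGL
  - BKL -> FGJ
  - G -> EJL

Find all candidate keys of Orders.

{B, G, H, K}; {B, H, J, K}; {B, H, K, L}

Attributes B, H, K never appear on any right-hand side, so every candidate key must contain {B, H, K}.
{B, H, K}⁺ = {B, H, K}, which is not all of the schema, so we must add further attributes.
{B, G, H, K}⁺: G→EJL adds E, J, L; EJK→F adds F → {B, E, F, G, H, J, K, L}. Minimal: {G, H, K}⁺ = {E, F, G, H, J, K, L}; {B, H, K}⁺ = {B, H, K}; {B, G, K}⁺ = {B, E, F, G, J, K, L}; … — none reach the full schema.
{B, H, J, K}⁺: J→EGL adds E, G, L; BKL→FGJ adds F → {B, E, F, G, H, J, K, L}. Minimal: {H, J, K}⁺ = {E, F, G, H, J, K, L}; {B, J, K}⁺ = {B, E, F, G, J, K, L}; {B, H, K}⁺ = {B, H, K}; … — none reach the full schema.
{B, H, K, L}⁺: BKL→FGJ adds F, G, J; G→EJL adds E → {B, E, F, G, H, J, K, L}. Minimal: {H, K, L}⁺ = {H, K, L}; {B, K, L}⁺ = {B, E, F, G, J, K, L}; {B, H, L}⁺ = {B, H, L}; … — none reach the full schema.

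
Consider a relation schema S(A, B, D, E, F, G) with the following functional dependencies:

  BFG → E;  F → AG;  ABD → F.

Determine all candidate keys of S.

Attributes B, D never appear on any right-hand side, so every candidate key must contain {B, D}.
{B, D}⁺ = {B, D}, which is not all of the schema, so we must add further attributes.
{A, B, D}⁺: ABD→F adds F; F→AG adds G; BFG→E adds E → {A, B, D, E, F, G}.
{B, D, F}⁺: F→AG adds A, G; BFG→E adds E → {A, B, D, E, F, G}.
Any other superkey contains one of these as a subset, so there are no further candidate keys.

{A, B, D}, {B, D, F}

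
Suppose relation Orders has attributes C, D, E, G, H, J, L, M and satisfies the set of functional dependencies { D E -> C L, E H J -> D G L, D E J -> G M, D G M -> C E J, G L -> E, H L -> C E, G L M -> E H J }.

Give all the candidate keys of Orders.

{D, E, J}, {D, G, M}, {E, H, J}, {G, L, M}, {H, J, L}, {D, G, J, L}

{D, E, J}⁺: DE→CL adds C, L; DEJ→GM adds G, M; GLM→EHJ adds H → {C, D, E, G, H, J, L, M}. Minimal: {E, J}⁺ = {E, J}; {D, J}⁺ = {D, J}; {D, E}⁺ = {C, D, E, L} — none reach the full schema.
{D, G, M}⁺: DGM→CEJ adds C, E, J; DE→CL adds L; GLM→EHJ adds H → {C, D, E, G, H, J, L, M}. Minimal: {G, M}⁺ = {G, M}; {D, M}⁺ = {D, M}; {D, G}⁺ = {D, G} — none reach the full schema.
{E, H, J}⁺: EHJ→DGL adds D, G, L; DEJ→GM adds M; DGM→CEJ adds C → {C, D, E, G, H, J, L, M}. Minimal: {H, J}⁺ = {H, J}; {E, J}⁺ = {E, J}; {E, H}⁺ = {E, H} — none reach the full schema.
{G, L, M}⁺: GL→E adds E; GLM→EHJ adds H, J; EHJ→DGL adds D; DGM→CEJ adds C → {C, D, E, G, H, J, L, M}. Minimal: {L, M}⁺ = {L, M}; {G, M}⁺ = {G, M}; {G, L}⁺ = {E, G, L} — none reach the full schema.
{H, J, L}⁺: HL→CE adds C, E; EHJ→DGL adds D, G; DEJ→GM adds M → {C, D, E, G, H, J, L, M}. Minimal: {J, L}⁺ = {J, L}; {H, L}⁺ = {C, E, H, L}; {H, J}⁺ = {H, J} — none reach the full schema.
{D, G, J, L}⁺: GL→E adds E; DE→CL adds C; DEJ→GM adds M; GLM→EHJ adds H → {C, D, E, G, H, J, L, M}. Minimal: {G, J, L}⁺ = {E, G, J, L}; {D, J, L}⁺ = {D, J, L}; {D, G, L}⁺ = {C, D, E, G, L}; … — none reach the full schema.
Any other superkey contains one of these as a subset, so there are no further candidate keys.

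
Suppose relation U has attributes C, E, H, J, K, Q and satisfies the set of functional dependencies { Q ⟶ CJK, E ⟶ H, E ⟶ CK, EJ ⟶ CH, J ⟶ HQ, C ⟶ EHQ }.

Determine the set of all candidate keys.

{C}⁺: C→EHQ adds E, H, Q; Q→CJK adds J, K → {C, E, H, J, K, Q}.
{E}⁺: E→H adds H; E→CK adds C, K; C→EHQ adds Q; Q→CJK adds J → {C, E, H, J, K, Q}.
{J}⁺: J→HQ adds H, Q; Q→CJK adds C, K; C→EHQ adds E → {C, E, H, J, K, Q}.
{Q}⁺: Q→CJK adds C, J, K; J→HQ adds H; C→EHQ adds E → {C, E, H, J, K, Q}.
Any other superkey contains one of these as a subset, so there are no further candidate keys.

{C}, {E}, {J}, {Q}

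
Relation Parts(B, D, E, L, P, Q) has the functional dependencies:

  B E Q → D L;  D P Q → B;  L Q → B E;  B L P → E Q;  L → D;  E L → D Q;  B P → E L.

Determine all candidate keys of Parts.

{B, P}⁺: BP→EL adds E, L; BLP→EQ adds Q; L→D adds D → {B, D, E, L, P, Q}. Minimal: {P}⁺ = {P}; {B}⁺ = {B} — none reach the full schema.
{D, P, Q}⁺: DPQ→B adds B; BP→EL adds E, L → {B, D, E, L, P, Q}. Minimal: {P, Q}⁺ = {P, Q}; {D, Q}⁺ = {D, Q}; {D, P}⁺ = {D, P} — none reach the full schema.
{E, L, P}⁺: L→D adds D; EL→DQ adds Q; DPQ→B adds B → {B, D, E, L, P, Q}. Minimal: {L, P}⁺ = {D, L, P}; {E, P}⁺ = {E, P}; {E, L}⁺ = {B, D, E, L, Q} — none reach the full schema.
{L, P, Q}⁺: LQ→BE adds B, E; L→D adds D → {B, D, E, L, P, Q}. Minimal: {P, Q}⁺ = {P, Q}; {L, Q}⁺ = {B, D, E, L, Q}; {L, P}⁺ = {D, L, P} — none reach the full schema.
Any other superkey contains one of these as a subset, so there are no further candidate keys.

{B, P}; {D, P, Q}; {E, L, P}; {L, P, Q}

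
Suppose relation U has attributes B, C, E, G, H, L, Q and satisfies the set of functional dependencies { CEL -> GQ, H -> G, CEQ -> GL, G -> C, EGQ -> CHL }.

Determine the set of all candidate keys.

{B, C, E, L}; {B, C, E, Q}; {B, E, G, L}; {B, E, G, Q}; {B, E, H, L}; {B, E, H, Q}

Attributes B, E never appear on any right-hand side, so every candidate key must contain {B, E}.
{B, E}⁺ = {B, E}, which is not all of the schema, so we must add further attributes.
{B, C, E, L}⁺: CEL→GQ adds G, Q; EGQ→CHL adds H → {B, C, E, G, H, L, Q}.
{B, C, E, Q}⁺: CEQ→GL adds G, L; EGQ→CHL adds H → {B, C, E, G, H, L, Q}.
{B, E, G, L}⁺: G→C adds C; CEL→GQ adds Q; EGQ→CHL adds H → {B, C, E, G, H, L, Q}.
{B, E, G, Q}⁺: G→C adds C; EGQ→CHL adds H, L → {B, C, E, G, H, L, Q}.
{B, E, H, L}⁺: H→G adds G; G→C adds C; CEL→GQ adds Q → {B, C, E, G, H, L, Q}.
{B, E, H, Q}⁺: H→G adds G; G→C adds C; EGQ→CHL adds L → {B, C, E, G, H, L, Q}.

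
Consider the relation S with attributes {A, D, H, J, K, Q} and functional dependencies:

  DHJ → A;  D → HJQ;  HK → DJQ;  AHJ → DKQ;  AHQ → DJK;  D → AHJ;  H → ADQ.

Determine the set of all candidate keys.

(D), (H)

{D}⁺: D→HJQ adds H, J, Q; D→AHJ adds A; AHJ→DKQ adds K → {A, D, H, J, K, Q}.
{H}⁺: H→ADQ adds A, D, Q; D→HJQ adds J; AHJ→DKQ adds K → {A, D, H, J, K, Q}.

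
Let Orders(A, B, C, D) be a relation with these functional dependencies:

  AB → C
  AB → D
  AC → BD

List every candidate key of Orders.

{A, B}, {A, C}

Attribute A never appears on the right-hand side of any dependency, so A must belong to every candidate key.
{A}⁺ = {A}, which is not all of the schema, so we must add further attributes.
{A, B}⁺: AB→C adds C; AB→D adds D → {A, B, C, D}. Minimal: {B}⁺ = {B}; {A}⁺ = {A} — none reach the full schema.
{A, C}⁺: AC→BD adds B, D → {A, B, C, D}. Minimal: {C}⁺ = {C}; {A}⁺ = {A} — none reach the full schema.
Any other superkey contains one of these as a subset, so there are no further candidate keys.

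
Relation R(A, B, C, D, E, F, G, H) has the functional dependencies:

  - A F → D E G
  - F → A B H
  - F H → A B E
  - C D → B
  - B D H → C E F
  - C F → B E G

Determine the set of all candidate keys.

F, BDH, CDH

{F}⁺: F→ABH adds A, B, H; FH→ABE adds E; AF→DEG adds D, G; BDH→CEF adds C → {A, B, C, D, E, F, G, H}.
{B, D, H}⁺: BDH→CEF adds C, E, F; CF→BEG adds G; F→ABH adds A → {A, B, C, D, E, F, G, H}. Minimal: {D, H}⁺ = {D, H}; {B, H}⁺ = {B, H}; {B, D}⁺ = {B, D} — none reach the full schema.
{C, D, H}⁺: CD→B adds B; BDH→CEF adds E, F; CF→BEG adds G; F→ABH adds A → {A, B, C, D, E, F, G, H}. Minimal: {D, H}⁺ = {D, H}; {C, H}⁺ = {C, H}; {C, D}⁺ = {B, C, D} — none reach the full schema.
Any other superkey contains one of these as a subset, so there are no further candidate keys.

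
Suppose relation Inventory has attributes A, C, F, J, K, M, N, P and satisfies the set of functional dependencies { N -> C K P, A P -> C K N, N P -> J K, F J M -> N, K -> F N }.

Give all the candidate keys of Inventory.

{A, K, M}⁺: K→FN adds F, N; N→CKP adds C, P; NP→JK adds J → {A, C, F, J, K, M, N, P}.
{A, M, N}⁺: N→CKP adds C, K, P; NP→JK adds J; K→FN adds F → {A, C, F, J, K, M, N, P}.
{A, M, P}⁺: AP→CKN adds C, K, N; NP→JK adds J; K→FN adds F → {A, C, F, J, K, M, N, P}.
{A, F, J, M}⁺: FJM→N adds N; N→CKP adds C, K, P → {A, C, F, J, K, M, N, P}.
Any other superkey contains one of these as a subset, so there are no further candidate keys.

{A, K, M}, {A, M, N}, {A, M, P}, {A, F, J, M}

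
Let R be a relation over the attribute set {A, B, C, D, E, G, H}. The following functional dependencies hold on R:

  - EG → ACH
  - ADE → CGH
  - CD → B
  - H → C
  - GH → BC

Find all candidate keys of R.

Attributes D, E never appear on any right-hand side, so every candidate key must contain {D, E}.
{D, E}⁺ = {D, E}, which is not all of the schema, so we must add further attributes.
{A, D, E}⁺: ADE→CGH adds C, G, H; CD→B adds B → {A, B, C, D, E, G, H}.
{D, E, G}⁺: EG→ACH adds A, C, H; CD→B adds B → {A, B, C, D, E, G, H}.
Any other superkey contains one of these as a subset, so there are no further candidate keys.

{A, D, E}, {D, E, G}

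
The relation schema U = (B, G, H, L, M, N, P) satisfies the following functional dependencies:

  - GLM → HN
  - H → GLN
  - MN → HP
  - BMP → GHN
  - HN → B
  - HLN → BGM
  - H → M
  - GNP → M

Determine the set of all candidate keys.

{H}⁺: H→GLN adds G, L, N; HN→B adds B; HLN→BGM adds M; MN→HP adds P → {B, G, H, L, M, N, P}.
{M, N}⁺: MN→HP adds H, P; HN→B adds B; H→GLN adds G, L → {B, G, H, L, M, N, P}. Minimal: {N}⁺ = {N}; {M}⁺ = {M} — none reach the full schema.
{B, M, P}⁺: BMP→GHN adds G, H, N; H→GLN adds L → {B, G, H, L, M, N, P}. Minimal: {M, P}⁺ = {M, P}; {B, P}⁺ = {B, P}; {B, M}⁺ = {B, M} — none reach the full schema.
{G, L, M}⁺: GLM→HN adds H, N; MN→HP adds P; HN→B adds B → {B, G, H, L, M, N, P}. Minimal: {L, M}⁺ = {L, M}; {G, M}⁺ = {G, M}; {G, L}⁺ = {G, L} — none reach the full schema.
{G, N, P}⁺: GNP→M adds M; MN→HP adds H; HN→B adds B; H→GLN adds L → {B, G, H, L, M, N, P}. Minimal: {N, P}⁺ = {N, P}; {G, P}⁺ = {G, P}; {G, N}⁺ = {G, N} — none reach the full schema.
Any other superkey contains one of these as a subset, so there are no further candidate keys.

H, MN, BMP, GLM, GNP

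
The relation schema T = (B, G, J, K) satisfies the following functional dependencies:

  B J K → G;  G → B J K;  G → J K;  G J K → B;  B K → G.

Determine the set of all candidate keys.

G; BK

{G}⁺: G→BJK adds B, J, K → {B, G, J, K}.
{B, K}⁺: BK→G adds G; G→BJK adds J → {B, G, J, K}. Minimal: {K}⁺ = {K}; {B}⁺ = {B} — none reach the full schema.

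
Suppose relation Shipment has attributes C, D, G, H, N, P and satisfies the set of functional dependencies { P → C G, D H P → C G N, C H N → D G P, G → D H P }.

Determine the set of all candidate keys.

{G}⁺: G→DHP adds D, H, P; P→CG adds C; DHP→CGN adds N → {C, D, G, H, N, P}.
{P}⁺: P→CG adds C, G; G→DHP adds D, H; DHP→CGN adds N → {C, D, G, H, N, P}.
{C, H, N}⁺: CHN→DGP adds D, G, P → {C, D, G, H, N, P}. Minimal: {H, N}⁺ = {H, N}; {C, N}⁺ = {C, N}; {C, H}⁺ = {C, H} — none reach the full schema.
Any other superkey contains one of these as a subset, so there are no further candidate keys.

{G}, {P}, {C, H, N}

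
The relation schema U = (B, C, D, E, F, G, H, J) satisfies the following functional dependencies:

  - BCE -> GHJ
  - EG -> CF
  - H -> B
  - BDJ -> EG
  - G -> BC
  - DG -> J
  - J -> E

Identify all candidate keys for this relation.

Attribute D never appears on the right-hand side of any dependency, so D must belong to every candidate key.
{D}⁺ = {D}, which is not all of the schema, so we must add further attributes.
{D, G}⁺: G→BC adds B, C; DG→J adds J; J→E adds E; BCE→GHJ adds H; EG→CF adds F → {B, C, D, E, F, G, H, J}. Minimal: {G}⁺ = {B, C, G}; {D}⁺ = {D} — none reach the full schema.
{B, D, J}⁺: BDJ→EG adds E, G; G→BC adds C; BCE→GHJ adds H; EG→CF adds F → {B, C, D, E, F, G, H, J}. Minimal: {D, J}⁺ = {D, E, J}; {B, J}⁺ = {B, E, J}; {B, D}⁺ = {B, D} — none reach the full schema.
{D, H, J}⁺: H→B adds B; BDJ→EG adds E, G; G→BC adds C; EG→CF adds F → {B, C, D, E, F, G, H, J}. Minimal: {H, J}⁺ = {B, E, H, J}; {D, J}⁺ = {D, E, J}; {D, H}⁺ = {B, D, H} — none reach the full schema.
{B, C, D, E}⁺: BCE→GHJ adds G, H, J; EG→CF adds F → {B, C, D, E, F, G, H, J}. Minimal: {C, D, E}⁺ = {C, D, E}; {B, D, E}⁺ = {B, D, E}; {B, C, E}⁺ = {B, C, E, F, G, H, J}; … — none reach the full schema.
{C, D, E, H}⁺: H→B adds B; BCE→GHJ adds G, J; EG→CF adds F → {B, C, D, E, F, G, H, J}. Minimal: {D, E, H}⁺ = {B, D, E, H}; {C, E, H}⁺ = {B, C, E, F, G, H, J}; {C, D, H}⁺ = {B, C, D, H}; … — none reach the full schema.

{D, G}; {B, D, J}; {D, H, J}; {B, C, D, E}; {C, D, E, H}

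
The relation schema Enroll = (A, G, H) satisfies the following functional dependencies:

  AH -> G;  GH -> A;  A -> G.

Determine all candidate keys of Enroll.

Attribute H never appears on the right-hand side of any dependency, so H must belong to every candidate key.
{H}⁺ = {H}, which is not all of the schema, so we must add further attributes.
{A, H}⁺: AH→G adds G → {A, G, H}. Minimal: {H}⁺ = {H}; {A}⁺ = {A, G} — none reach the full schema.
{G, H}⁺: GH→A adds A → {A, G, H}. Minimal: {H}⁺ = {H}; {G}⁺ = {G} — none reach the full schema.
Any other superkey contains one of these as a subset, so there are no further candidate keys.

AH; GH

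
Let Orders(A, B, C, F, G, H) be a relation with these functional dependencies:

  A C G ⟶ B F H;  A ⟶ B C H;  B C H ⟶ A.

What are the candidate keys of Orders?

(A, G), (B, C, G, H)

Attribute G never appears on the right-hand side of any dependency, so G must belong to every candidate key.
{G}⁺ = {G}, which is not all of the schema, so we must add further attributes.
{A, G}⁺: A→BCH adds B, C, H; ACG→BFH adds F → {A, B, C, F, G, H}. Minimal: {G}⁺ = {G}; {A}⁺ = {A, B, C, H} — none reach the full schema.
{B, C, G, H}⁺: BCH→A adds A; ACG→BFH adds F → {A, B, C, F, G, H}. Minimal: {C, G, H}⁺ = {C, G, H}; {B, G, H}⁺ = {B, G, H}; {B, C, H}⁺ = {A, B, C, H}; … — none reach the full schema.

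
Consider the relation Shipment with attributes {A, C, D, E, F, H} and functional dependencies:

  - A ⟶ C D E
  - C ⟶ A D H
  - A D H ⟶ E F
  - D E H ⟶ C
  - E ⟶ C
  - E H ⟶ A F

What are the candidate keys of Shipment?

(A), (C), (E)

{A}⁺: A→CDE adds C, D, E; C→ADH adds H; ADH→EF adds F → {A, C, D, E, F, H}.
{C}⁺: C→ADH adds A, D, H; ADH→EF adds E, F → {A, C, D, E, F, H}.
{E}⁺: E→C adds C; C→ADH adds A, D, H; ADH→EF adds F → {A, C, D, E, F, H}.
Any other superkey contains one of these as a subset, so there are no further candidate keys.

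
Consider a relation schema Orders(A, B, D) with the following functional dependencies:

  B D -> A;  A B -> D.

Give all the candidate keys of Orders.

(A, B), (B, D)

Attribute B never appears on the right-hand side of any dependency, so B must belong to every candidate key.
{B}⁺ = {B}, which is not all of the schema, so we must add further attributes.
{A, B}⁺: AB→D adds D → {A, B, D}. Minimal: {B}⁺ = {B}; {A}⁺ = {A} — none reach the full schema.
{B, D}⁺: BD→A adds A → {A, B, D}. Minimal: {D}⁺ = {D}; {B}⁺ = {B} — none reach the full schema.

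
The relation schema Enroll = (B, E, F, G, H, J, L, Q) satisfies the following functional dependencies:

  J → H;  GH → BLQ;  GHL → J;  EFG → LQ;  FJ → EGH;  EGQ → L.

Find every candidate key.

{F, J}, {F, G, H}

Attribute F never appears on the right-hand side of any dependency, so F must belong to every candidate key.
{F}⁺ = {F}, which is not all of the schema, so we must add further attributes.
{F, J}⁺: J→H adds H; FJ→EGH adds E, G; GH→BLQ adds B, L, Q → {B, E, F, G, H, J, L, Q}. Minimal: {J}⁺ = {H, J}; {F}⁺ = {F} — none reach the full schema.
{F, G, H}⁺: GH→BLQ adds B, L, Q; GHL→J adds J; FJ→EGH adds E → {B, E, F, G, H, J, L, Q}. Minimal: {G, H}⁺ = {B, G, H, J, L, Q}; {F, H}⁺ = {F, H}; {F, G}⁺ = {F, G} — none reach the full schema.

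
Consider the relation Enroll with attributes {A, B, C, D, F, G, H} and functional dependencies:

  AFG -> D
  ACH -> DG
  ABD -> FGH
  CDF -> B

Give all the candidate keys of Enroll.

ABCD, ABCH, ACDF, ACFG, ACFH

Attributes A, C never appear on any right-hand side, so every candidate key must contain {A, C}.
{A, C}⁺ = {A, C}, which is not all of the schema, so we must add further attributes.
{A, B, C, D}⁺: ABD→FGH adds F, G, H → {A, B, C, D, F, G, H}. Minimal: {B, C, D}⁺ = {B, C, D}; {A, C, D}⁺ = {A, C, D}; {A, B, D}⁺ = {A, B, D, F, G, H}; … — none reach the full schema.
{A, B, C, H}⁺: ACH→DG adds D, G; ABD→FGH adds F → {A, B, C, D, F, G, H}. Minimal: {B, C, H}⁺ = {B, C, H}; {A, C, H}⁺ = {A, C, D, G, H}; {A, B, H}⁺ = {A, B, H}; … — none reach the full schema.
{A, C, D, F}⁺: CDF→B adds B; ABD→FGH adds G, H → {A, B, C, D, F, G, H}. Minimal: {C, D, F}⁺ = {B, C, D, F}; {A, D, F}⁺ = {A, D, F}; {A, C, F}⁺ = {A, C, F}; … — none reach the full schema.
{A, C, F, G}⁺: AFG→D adds D; CDF→B adds B; ABD→FGH adds H → {A, B, C, D, F, G, H}. Minimal: {C, F, G}⁺ = {C, F, G}; {A, F, G}⁺ = {A, D, F, G}; {A, C, G}⁺ = {A, C, G}; … — none reach the full schema.
{A, C, F, H}⁺: ACH→DG adds D, G; CDF→B adds B → {A, B, C, D, F, G, H}. Minimal: {C, F, H}⁺ = {C, F, H}; {A, F, H}⁺ = {A, F, H}; {A, C, H}⁺ = {A, C, D, G, H}; … — none reach the full schema.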